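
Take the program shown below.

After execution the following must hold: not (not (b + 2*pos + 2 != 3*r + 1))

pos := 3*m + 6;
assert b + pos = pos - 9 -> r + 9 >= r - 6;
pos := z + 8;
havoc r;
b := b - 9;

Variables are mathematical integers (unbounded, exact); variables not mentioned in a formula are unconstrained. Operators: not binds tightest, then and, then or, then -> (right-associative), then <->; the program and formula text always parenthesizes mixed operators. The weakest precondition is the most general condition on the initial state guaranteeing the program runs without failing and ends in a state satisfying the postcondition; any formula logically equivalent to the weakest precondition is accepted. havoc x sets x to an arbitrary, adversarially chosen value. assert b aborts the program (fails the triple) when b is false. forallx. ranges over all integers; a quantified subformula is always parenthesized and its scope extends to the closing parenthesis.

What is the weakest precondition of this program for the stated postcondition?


Working backward. After the program, the postcondition not (not (b + 2*pos + 2 != 3*r + 1)) must hold; in canonical form it is b + 2*pos != 3*r - 1.
Before b := b - 9: b + 2*pos != 3*r + 8
Before havoc r: forall r_1. b + 2*pos != 3*r_1 + 8
Before pos := z + 8: forall r_1. b + 2*z != 3*r_1 - 8
Before assert b + pos = pos - 9 -> r + 9 >= r - 6: forall r_1. b + 2*z != 3*r_1 - 8
Before pos := 3*m + 6: forall r_1. b + 2*z != 3*r_1 - 8
Answer: WP = forall r_1. b + 2*z != 3*r_1 - 8


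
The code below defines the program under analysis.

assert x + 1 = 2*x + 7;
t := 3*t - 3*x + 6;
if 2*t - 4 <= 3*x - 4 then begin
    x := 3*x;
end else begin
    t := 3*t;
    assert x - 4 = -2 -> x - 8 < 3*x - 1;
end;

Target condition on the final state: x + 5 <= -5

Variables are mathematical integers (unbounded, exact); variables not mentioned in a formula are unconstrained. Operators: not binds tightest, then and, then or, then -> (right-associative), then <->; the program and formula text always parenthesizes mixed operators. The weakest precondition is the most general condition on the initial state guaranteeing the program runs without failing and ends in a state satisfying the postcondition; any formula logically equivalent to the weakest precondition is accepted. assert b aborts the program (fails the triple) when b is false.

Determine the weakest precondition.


Working backward. After the program, the postcondition x + 5 <= -5 must hold; in canonical form it is x <= -10.
Then branch requires 3*x <= -10; else branch requires (x = 2 -> 2*x > -7) and x <= -10.
Before the if: (2*t <= 3*x -> 3*x <= -10) and ((not (2*t <= 3*x)) -> ((x = 2 -> 2*x > -7) and x <= -10))
Before t := 3*t - 3*x + 6: (6*t <= 9*x - 12 -> 3*x <= -10) and ((not (6*t <= 9*x - 12)) -> ((x = 2 -> 2*x > -7) and x <= -10))
Before assert x + 1 = 2*x + 7: x = -6 and (6*t <= 9*x - 12 -> 3*x <= -10) and ((not (6*t <= 9*x - 12)) -> ((x = 2 -> 2*x > -7) and x <= -10))
Answer: WP = x = -6 and (6*t <= 9*x - 12 -> 3*x <= -10) and ((not (6*t <= 9*x - 12)) -> ((x = 2 -> 2*x > -7) and x <= -10))


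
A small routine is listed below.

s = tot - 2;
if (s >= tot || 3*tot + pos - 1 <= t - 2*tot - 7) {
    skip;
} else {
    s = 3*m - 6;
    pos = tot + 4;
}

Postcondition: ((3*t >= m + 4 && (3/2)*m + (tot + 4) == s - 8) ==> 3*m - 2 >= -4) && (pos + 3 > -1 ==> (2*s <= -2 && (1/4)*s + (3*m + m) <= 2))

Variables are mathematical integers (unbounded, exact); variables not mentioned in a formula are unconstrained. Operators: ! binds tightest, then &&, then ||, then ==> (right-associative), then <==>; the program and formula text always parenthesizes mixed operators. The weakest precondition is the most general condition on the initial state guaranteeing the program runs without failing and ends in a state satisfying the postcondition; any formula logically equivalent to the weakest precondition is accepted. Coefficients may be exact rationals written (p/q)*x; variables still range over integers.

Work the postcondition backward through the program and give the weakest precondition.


Working backward. After the program, the postcondition ((3*t >= m + 4 && (3/2)*m + (tot + 4) == s - 8) ==> 3*m - 2 >= -4) && (pos + 3 > -1 ==> (2*s <= -2 && (1/4)*s + (3*m + m) <= 2)) must hold; in canonical form it is ((3*t >= m + 4 && (3/2)*m + tot == s - 12) ==> 3*m >= -2) && (pos > -4 ==> (2*s <= -2 && 4*m + (1/4)*s <= 2)).
Then branch requires ((3*t >= m + 4 && (3/2)*m + tot == s - 12) ==> 3*m >= -2) && (pos > -4 ==> (2*s <= -2 && 4*m + (1/4)*s <= 2)); else branch requires ((3*t >= m + 4 && tot == (3/2)*m - 18) ==> 3*m >= -2) && (tot > -8 ==> (6*m <= 10 && (19/4)*m <= 7/2)).
Before the if: ((s >= tot || pos + 5*tot <= t - 6) ==> (((3*t >= m + 4 && (3/2)*m + tot == s - 12) ==> 3*m >= -2) && (pos > -4 ==> (2*s <= -2 && 4*m + (1/4)*s <= 2)))) && ((!(s >= tot || pos + 5*tot <= t - 6)) ==> (((3*t >= m + 4 && tot == (3/2)*m - 18) ==> 3*m >= -2) && (tot > -8 ==> (6*m <= 10 && (19/4)*m <= 7/2))))
Before s := tot - 2: (pos + 5*tot <= t - 6 ==> (((3*t >= m + 4 && (3/2)*m == -14) ==> 3*m >= -2) && (pos > -4 ==> (2*tot <= 2 && 4*m + (1/4)*tot <= 5/2)))) && ((!(pos + 5*tot <= t - 6)) ==> (((3*t >= m + 4 && tot == (3/2)*m - 18) ==> 3*m >= -2) && (tot > -8 ==> (6*m <= 10 && (19/4)*m <= 7/2))))
Answer: WP = (pos + 5*tot <= t - 6 ==> (((3*t >= m + 4 && (3/2)*m == -14) ==> 3*m >= -2) && (pos > -4 ==> (2*tot <= 2 && 4*m + (1/4)*tot <= 5/2)))) && ((!(pos + 5*tot <= t - 6)) ==> (((3*t >= m + 4 && tot == (3/2)*m - 18) ==> 3*m >= -2) && (tot > -8 ==> (6*m <= 10 && (19/4)*m <= 7/2))))


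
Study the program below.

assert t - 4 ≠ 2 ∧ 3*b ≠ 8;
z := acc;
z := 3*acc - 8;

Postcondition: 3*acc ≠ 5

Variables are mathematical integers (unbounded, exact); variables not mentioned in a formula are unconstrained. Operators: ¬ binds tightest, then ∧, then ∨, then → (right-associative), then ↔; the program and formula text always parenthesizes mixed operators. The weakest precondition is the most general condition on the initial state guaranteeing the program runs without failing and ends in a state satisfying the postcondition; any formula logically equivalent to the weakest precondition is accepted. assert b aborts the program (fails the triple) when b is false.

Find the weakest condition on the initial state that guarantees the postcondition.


Working backward. After the program, 3*acc ≠ 5 must hold.
Before z := 3*acc - 8: 3*acc ≠ 5
Before z := acc: 3*acc ≠ 5
Before assert t - 4 ≠ 2 ∧ 3*b ≠ 8: t ≠ 6 ∧ 3*b ≠ 8 ∧ 3*acc ≠ 5
Answer: WP = t ≠ 6 ∧ 3*b ≠ 8 ∧ 3*acc ≠ 5


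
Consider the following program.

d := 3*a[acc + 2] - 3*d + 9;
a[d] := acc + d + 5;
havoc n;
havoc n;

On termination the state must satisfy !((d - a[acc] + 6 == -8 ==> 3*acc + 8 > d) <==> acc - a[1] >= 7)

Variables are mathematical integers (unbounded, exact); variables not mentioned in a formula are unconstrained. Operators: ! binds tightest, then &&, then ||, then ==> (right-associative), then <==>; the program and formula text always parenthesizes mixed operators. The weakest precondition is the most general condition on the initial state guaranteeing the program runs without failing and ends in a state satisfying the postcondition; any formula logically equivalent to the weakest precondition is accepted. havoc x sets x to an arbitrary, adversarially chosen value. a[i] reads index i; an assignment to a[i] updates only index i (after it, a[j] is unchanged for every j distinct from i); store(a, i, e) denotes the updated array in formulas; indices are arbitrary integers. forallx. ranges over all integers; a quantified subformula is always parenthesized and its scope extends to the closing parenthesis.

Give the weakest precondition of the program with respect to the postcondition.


Working backward. After the program, the postcondition !((d - a[acc] + 6 == -8 ==> 3*acc + 8 > d) <==> acc - a[1] >= 7) must hold; in canonical form it is !((d == a[acc] - 14 ==> 3*acc > d - 8) <==> acc >= a[1] + 7).
Before havoc n: !((d == a[acc] - 14 ==> 3*acc > d - 8) <==> acc >= a[1] + 7)
Before havoc n: !((d == a[acc] - 14 ==> 3*acc > d - 8) <==> acc >= a[1] + 7)
Before a[d] := acc + d + 5: !((d == store(a, d, acc + d + 5)[acc] - 14 ==> 3*acc > d - 8) <==> acc >= store(a, d, acc + d + 5)[1] + 7)
Before d := 3*a[acc + 2] - 3*d + 9: !((3*a[acc + 2] == store(a, 3*a[acc + 2] - 3*d + 9, 3*a[acc + 2] + acc - 3*d + 14)[acc] + 3*d - 23 ==> 3*acc + 3*d > 3*a[acc + 2] + 1) <==> acc >= store(a, 3*a[acc + 2] - 3*d + 9, 3*a[acc + 2] + acc - 3*d + 14)[1] + 7)
Answer: WP = !((3*a[acc + 2] == store(a, 3*a[acc + 2] - 3*d + 9, 3*a[acc + 2] + acc - 3*d + 14)[acc] + 3*d - 23 ==> 3*acc + 3*d > 3*a[acc + 2] + 1) <==> acc >= store(a, 3*a[acc + 2] - 3*d + 9, 3*a[acc + 2] + acc - 3*d + 14)[1] + 7)


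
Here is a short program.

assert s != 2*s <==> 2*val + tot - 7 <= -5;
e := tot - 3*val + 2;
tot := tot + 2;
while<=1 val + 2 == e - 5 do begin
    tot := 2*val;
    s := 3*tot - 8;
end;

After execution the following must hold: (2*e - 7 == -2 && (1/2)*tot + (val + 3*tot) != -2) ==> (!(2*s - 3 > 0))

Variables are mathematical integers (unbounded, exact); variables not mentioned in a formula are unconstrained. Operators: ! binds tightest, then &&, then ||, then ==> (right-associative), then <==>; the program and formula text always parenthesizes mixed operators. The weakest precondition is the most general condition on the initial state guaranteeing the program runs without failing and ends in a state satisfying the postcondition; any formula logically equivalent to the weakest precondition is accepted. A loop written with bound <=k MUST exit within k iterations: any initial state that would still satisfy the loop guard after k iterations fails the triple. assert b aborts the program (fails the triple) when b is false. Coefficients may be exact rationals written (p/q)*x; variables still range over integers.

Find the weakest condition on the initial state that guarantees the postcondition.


Working backward. After the program, the postcondition (2*e - 7 == -2 && (1/2)*tot + (val + 3*tot) != -2) ==> (!(2*s - 3 > 0)) must hold; in canonical form it is (2*e == 5 && (7/2)*tot + val != -2) ==> (!(2*s > 3)).
Before the loop (bound <=1), unroll the exhaustion recursion (WP_0 = exit-now case; WP_j = one more guarded iteration, up to j = 1):
  WP_0: (!(val == e - 7)) && ((2*e == 5 && (7/2)*tot + val != -2) ==> (!(2*s > 3)))
  WP_1: (val == e - 7 ==> ((!(val == e - 7)) && ((2*e == 5 && 8*val != -2) ==> (!(12*val > 19))))) && ((!(val == e - 7)) ==> ((2*e == 5 && (7/2)*tot + val != -2) ==> (!(2*s > 3))))
So before the loop: (val == e - 7 ==> ((!(val == e - 7)) && ((2*e == 5 && 8*val != -2) ==> (!(12*val > 19))))) && ((!(val == e - 7)) ==> ((2*e == 5 && (7/2)*tot + val != -2) ==> (!(2*s > 3))))
Before tot := tot + 2: (val == e - 7 ==> ((!(val == e - 7)) && ((2*e == 5 && 8*val != -2) ==> (!(12*val > 19))))) && ((!(val == e - 7)) ==> ((2*e == 5 && (7/2)*tot + val != -9) ==> (!(2*s > 3))))
Before e := tot - 3*val + 2: (4*val == tot - 5 ==> ((!(4*val == tot - 5)) && ((2*tot == 6*val + 1 && 8*val != -2) ==> (!(12*val > 19))))) && ((!(4*val == tot - 5)) ==> ((2*tot == 6*val + 1 && (7/2)*tot + val != -9) ==> (!(2*s > 3))))
Before assert s != 2*s <==> 2*val + tot - 7 <= -5: (s != 0 <==> tot + 2*val <= 2) && (4*val == tot - 5 ==> ((!(4*val == tot - 5)) && ((2*tot == 6*val + 1 && 8*val != -2) ==> (!(12*val > 19))))) && ((!(4*val == tot - 5)) ==> ((2*tot == 6*val + 1 && (7/2)*tot + val != -9) ==> (!(2*s > 3))))
Answer: WP = (s != 0 <==> tot + 2*val <= 2) && (4*val == tot - 5 ==> ((!(4*val == tot - 5)) && ((2*tot == 6*val + 1 && 8*val != -2) ==> (!(12*val > 19))))) && ((!(4*val == tot - 5)) ==> ((2*tot == 6*val + 1 && (7/2)*tot + val != -9) ==> (!(2*s > 3))))


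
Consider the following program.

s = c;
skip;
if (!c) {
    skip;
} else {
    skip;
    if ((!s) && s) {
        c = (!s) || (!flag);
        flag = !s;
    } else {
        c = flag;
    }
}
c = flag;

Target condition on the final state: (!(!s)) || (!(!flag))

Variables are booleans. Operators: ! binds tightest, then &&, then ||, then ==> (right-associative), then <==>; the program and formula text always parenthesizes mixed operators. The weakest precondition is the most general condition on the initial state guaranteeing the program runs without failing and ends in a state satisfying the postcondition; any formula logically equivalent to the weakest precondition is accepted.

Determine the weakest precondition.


Working backward. After the program, the postcondition (!(!s)) || (!(!flag)) must hold; in canonical form it is s || flag.
Before c := flag: s || flag
Then branch requires s || flag; else branch requires s || flag.
Before the if: ((!c) ==> (s || flag)) && (c ==> (s || flag))
Before skip: ((!c) ==> (s || flag)) && (c ==> (s || flag))
Before s := c: ((!c) ==> (c || flag)) && (c ==> (c || flag))
Answer: WP = ((!c) ==> (c || flag)) && (c ==> (c || flag))


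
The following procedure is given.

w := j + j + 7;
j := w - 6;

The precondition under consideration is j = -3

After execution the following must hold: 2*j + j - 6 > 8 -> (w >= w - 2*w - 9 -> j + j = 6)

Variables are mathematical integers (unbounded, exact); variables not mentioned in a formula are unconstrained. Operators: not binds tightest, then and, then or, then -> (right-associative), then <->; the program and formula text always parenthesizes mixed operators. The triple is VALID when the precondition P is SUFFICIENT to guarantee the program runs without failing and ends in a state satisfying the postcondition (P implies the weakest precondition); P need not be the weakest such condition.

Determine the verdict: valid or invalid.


Working backward. After the program, the postcondition 2*j + j - 6 > 8 -> (w >= w - 2*w - 9 -> j + j = 6) must hold; in canonical form it is 3*j > 14 -> (2*w >= -9 -> 2*j = 6).
Before j := w - 6: 3*w > 32 -> (2*w >= -9 -> 2*w = 18)
Before w := j + j + 7: 6*j > 11 -> (4*j >= -23 -> 4*j = 4)
The weakest precondition is 6*j > 11 -> (4*j >= -23 -> 4*j = 4).
Check whether j = -3 implies it.
Every state satisfying the precondition satisfies the weakest precondition: the implication holds.
Answer: valid


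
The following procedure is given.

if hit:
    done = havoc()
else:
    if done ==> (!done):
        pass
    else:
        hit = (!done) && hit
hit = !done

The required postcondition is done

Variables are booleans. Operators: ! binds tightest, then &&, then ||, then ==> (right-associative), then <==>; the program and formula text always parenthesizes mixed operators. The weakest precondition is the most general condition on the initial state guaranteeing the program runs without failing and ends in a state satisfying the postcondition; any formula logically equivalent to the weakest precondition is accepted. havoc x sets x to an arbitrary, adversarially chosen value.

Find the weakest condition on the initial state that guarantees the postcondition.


Working backward. After the program, done must hold.
Before hit := !done: done
Then branch requires false; else branch requires ((done ==> (!done)) ==> done) && ((!(done ==> (!done))) ==> done).
Before the if: (!hit) && ((!hit) ==> (((done ==> (!done)) ==> done) && ((!(done ==> (!done))) ==> done)))
Answer: WP = (!hit) && ((!hit) ==> (((done ==> (!done)) ==> done) && ((!(done ==> (!done))) ==> done)))


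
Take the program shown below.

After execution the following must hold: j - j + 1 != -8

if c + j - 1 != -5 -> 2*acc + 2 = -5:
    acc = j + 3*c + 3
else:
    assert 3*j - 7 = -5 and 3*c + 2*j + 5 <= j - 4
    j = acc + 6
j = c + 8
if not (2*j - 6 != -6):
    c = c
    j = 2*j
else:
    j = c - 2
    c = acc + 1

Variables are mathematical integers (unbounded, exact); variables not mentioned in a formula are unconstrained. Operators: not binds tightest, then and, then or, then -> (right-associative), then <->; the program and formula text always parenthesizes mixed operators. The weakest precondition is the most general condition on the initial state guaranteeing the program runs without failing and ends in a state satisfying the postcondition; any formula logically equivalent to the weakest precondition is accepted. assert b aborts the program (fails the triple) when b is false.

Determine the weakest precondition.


Working backward. After the program, the postcondition j - j + 1 != -8 must hold; in canonical form it is true.
Then branch requires true; else branch requires true.
Before the if: true
Before j := c + 8: true
Then branch requires true; else branch requires 3*j = 2 and 3*c + j <= -9.
Before the if: (not (c + j != -4 -> 2*acc = -7)) -> (3*j = 2 and 3*c + j <= -9)
Answer: WP = (not (c + j != -4 -> 2*acc = -7)) -> (3*j = 2 and 3*c + j <= -9)


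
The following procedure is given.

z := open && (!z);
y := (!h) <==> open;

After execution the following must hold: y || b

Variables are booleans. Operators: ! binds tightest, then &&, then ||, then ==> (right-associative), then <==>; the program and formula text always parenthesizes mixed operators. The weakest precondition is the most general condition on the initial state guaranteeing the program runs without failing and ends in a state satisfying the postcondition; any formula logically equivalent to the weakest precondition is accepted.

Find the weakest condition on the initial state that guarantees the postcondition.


Working backward. After the program, y || b must hold.
Before y := (!h) <==> open: ((!h) <==> open) || b
Before z := open && (!z): ((!h) <==> open) || b
Answer: WP = ((!h) <==> open) || b


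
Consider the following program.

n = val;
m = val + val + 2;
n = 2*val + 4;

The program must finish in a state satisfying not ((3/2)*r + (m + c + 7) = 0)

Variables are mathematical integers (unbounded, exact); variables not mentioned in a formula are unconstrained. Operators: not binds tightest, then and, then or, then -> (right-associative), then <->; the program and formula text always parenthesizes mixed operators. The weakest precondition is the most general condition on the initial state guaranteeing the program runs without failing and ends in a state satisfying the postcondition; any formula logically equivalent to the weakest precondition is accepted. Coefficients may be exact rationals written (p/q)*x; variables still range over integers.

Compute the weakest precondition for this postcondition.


Working backward. After the program, the postcondition not ((3/2)*r + (m + c + 7) = 0) must hold; in canonical form it is not (c + m + (3/2)*r = -7).
Before n := 2*val + 4: not (c + m + (3/2)*r = -7)
Before m := val + val + 2: not (c + (3/2)*r + 2*val = -9)
Before n := val: not (c + (3/2)*r + 2*val = -9)
Answer: WP = not (c + (3/2)*r + 2*val = -9)


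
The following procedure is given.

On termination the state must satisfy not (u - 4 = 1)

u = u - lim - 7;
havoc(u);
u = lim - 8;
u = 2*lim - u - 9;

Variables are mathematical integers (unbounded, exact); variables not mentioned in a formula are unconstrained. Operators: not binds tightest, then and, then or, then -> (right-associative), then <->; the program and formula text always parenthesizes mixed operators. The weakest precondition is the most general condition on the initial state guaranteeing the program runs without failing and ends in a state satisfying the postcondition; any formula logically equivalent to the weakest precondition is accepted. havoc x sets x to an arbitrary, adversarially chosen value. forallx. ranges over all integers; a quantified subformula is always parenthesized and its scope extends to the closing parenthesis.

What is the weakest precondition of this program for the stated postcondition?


Working backward. After the program, the postcondition not (u - 4 = 1) must hold; in canonical form it is not (u = 5).
Before u := 2*lim - u - 9: not (2*lim = u + 14)
Before u := lim - 8: not (lim = 6)
Before havoc u: not (lim = 6)
Before u := u - lim - 7: not (lim = 6)
Answer: WP = not (lim = 6)


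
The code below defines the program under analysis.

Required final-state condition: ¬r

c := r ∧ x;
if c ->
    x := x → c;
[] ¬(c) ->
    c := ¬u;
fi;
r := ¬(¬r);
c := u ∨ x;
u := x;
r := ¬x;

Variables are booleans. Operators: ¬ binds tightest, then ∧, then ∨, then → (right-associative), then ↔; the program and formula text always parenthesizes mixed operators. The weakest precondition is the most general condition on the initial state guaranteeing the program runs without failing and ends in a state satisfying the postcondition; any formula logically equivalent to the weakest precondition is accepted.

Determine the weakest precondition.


Working backward. After the program, ¬r must hold.
Before r := ¬x: x
Before u := x: x
Before c := u ∨ x: x
Before r := ¬(¬r): x
Then branch requires x → c; else branch requires x.
Before the if: (c → (x → c)) ∧ ((¬c) → x)
Before c := r ∧ x: ((r ∧ x) → (x → (r ∧ x))) ∧ ((¬(r ∧ x)) → x)
Answer: WP = ((r ∧ x) → (x → (r ∧ x))) ∧ ((¬(r ∧ x)) → x)


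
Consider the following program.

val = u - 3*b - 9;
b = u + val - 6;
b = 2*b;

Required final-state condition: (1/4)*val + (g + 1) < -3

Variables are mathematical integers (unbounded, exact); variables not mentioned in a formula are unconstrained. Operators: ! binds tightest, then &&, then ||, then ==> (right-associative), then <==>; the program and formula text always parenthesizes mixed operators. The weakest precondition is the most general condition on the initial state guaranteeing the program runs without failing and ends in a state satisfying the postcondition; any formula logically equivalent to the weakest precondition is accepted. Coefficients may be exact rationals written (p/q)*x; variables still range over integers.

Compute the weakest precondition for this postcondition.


Working backward. After the program, the postcondition (1/4)*val + (g + 1) < -3 must hold; in canonical form it is g + (1/4)*val < -4.
Before b := 2*b: g + (1/4)*val < -4
Before b := u + val - 6: g + (1/4)*val < -4
Before val := u - 3*b - 9: g + (1/4)*u < (3/4)*b - 7/4
Answer: WP = g + (1/4)*u < (3/4)*b - 7/4


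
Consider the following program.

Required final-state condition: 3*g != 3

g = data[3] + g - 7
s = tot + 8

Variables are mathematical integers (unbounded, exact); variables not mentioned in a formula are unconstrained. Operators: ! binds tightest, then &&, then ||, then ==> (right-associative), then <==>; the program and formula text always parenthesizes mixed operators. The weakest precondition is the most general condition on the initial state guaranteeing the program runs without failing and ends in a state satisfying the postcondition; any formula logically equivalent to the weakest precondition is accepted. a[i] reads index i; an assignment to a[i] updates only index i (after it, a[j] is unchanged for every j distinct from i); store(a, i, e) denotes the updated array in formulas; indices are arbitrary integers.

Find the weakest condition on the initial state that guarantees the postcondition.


Working backward. After the program, 3*g != 3 must hold.
Before s := tot + 8: 3*g != 3
Before g := data[3] + g - 7: 3*data[3] + 3*g != 24
Answer: WP = 3*data[3] + 3*g != 24


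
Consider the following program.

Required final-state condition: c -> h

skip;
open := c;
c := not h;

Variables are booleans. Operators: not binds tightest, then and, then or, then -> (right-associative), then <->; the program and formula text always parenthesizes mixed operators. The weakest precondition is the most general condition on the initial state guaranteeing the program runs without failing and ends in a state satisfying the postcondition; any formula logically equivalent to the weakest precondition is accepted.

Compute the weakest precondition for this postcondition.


Working backward. After the program, c -> h must hold.
Before c := not h: (not h) -> h
Before open := c: (not h) -> h
Before skip: (not h) -> h
Answer: WP = (not h) -> h


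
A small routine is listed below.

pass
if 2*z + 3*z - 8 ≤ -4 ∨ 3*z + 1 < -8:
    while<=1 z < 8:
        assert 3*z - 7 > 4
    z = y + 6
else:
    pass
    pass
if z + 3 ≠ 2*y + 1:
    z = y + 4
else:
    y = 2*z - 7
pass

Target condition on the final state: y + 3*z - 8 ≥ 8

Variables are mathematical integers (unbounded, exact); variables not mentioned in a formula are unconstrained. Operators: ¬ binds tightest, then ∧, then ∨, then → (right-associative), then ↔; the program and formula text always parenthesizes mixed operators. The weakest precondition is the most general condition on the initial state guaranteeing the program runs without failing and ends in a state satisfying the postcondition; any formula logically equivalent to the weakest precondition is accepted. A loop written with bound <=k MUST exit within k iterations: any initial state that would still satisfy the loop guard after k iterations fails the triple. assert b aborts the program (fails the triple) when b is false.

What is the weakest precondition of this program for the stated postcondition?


Working backward. After the program, the postcondition y + 3*z - 8 ≥ 8 must hold; in canonical form it is y + 3*z ≥ 16.
Before skip: y + 3*z ≥ 16
Then branch requires 4*y ≥ 4; else branch requires 5*z ≥ 23.
Before the if: (z ≠ 2*y - 2 → 4*y ≥ 4) ∧ ((¬(z ≠ 2*y - 2)) → 5*z ≥ 23)
Then branch requires (z < 8 → (3*z > 11 ∧ (¬(z < 8)) ∧ (y ≠ 8 → 4*y ≥ 4) ∧ ((¬(y ≠ 8)) → 5*y ≥ -7))) ∧ ((¬(z < 8)) → ((y ≠ 8 → 4*y ≥ 4) ∧ ((¬(y ≠ 8)) → 5*y ≥ -7))); else branch requires (z ≠ 2*y - 2 → 4*y ≥ 4) ∧ ((¬(z ≠ 2*y - 2)) → 5*z ≥ 23).
Before the if: ((5*z ≤ 4 ∨ 3*z < -9) → ((z < 8 → (3*z > 11 ∧ (¬(z < 8)) ∧ (y ≠ 8 → 4*y ≥ 4) ∧ ((¬(y ≠ 8)) → 5*y ≥ -7))) ∧ ((¬(z < 8)) → ((y ≠ 8 → 4*y ≥ 4) ∧ ((¬(y ≠ 8)) → 5*y ≥ -7))))) ∧ ((¬(5*z ≤ 4 ∨ 3*z < -9)) → ((z ≠ 2*y - 2 → 4*y ≥ 4) ∧ ((¬(z ≠ 2*y - 2)) → 5*z ≥ 23)))
Before skip: ((5*z ≤ 4 ∨ 3*z < -9) → ((z < 8 → (3*z > 11 ∧ (¬(z < 8)) ∧ (y ≠ 8 → 4*y ≥ 4) ∧ ((¬(y ≠ 8)) → 5*y ≥ -7))) ∧ ((¬(z < 8)) → ((y ≠ 8 → 4*y ≥ 4) ∧ ((¬(y ≠ 8)) → 5*y ≥ -7))))) ∧ ((¬(5*z ≤ 4 ∨ 3*z < -9)) → ((z ≠ 2*y - 2 → 4*y ≥ 4) ∧ ((¬(z ≠ 2*y - 2)) → 5*z ≥ 23)))
Answer: WP = ((5*z ≤ 4 ∨ 3*z < -9) → ((z < 8 → (3*z > 11 ∧ (¬(z < 8)) ∧ (y ≠ 8 → 4*y ≥ 4) ∧ ((¬(y ≠ 8)) → 5*y ≥ -7))) ∧ ((¬(z < 8)) → ((y ≠ 8 → 4*y ≥ 4) ∧ ((¬(y ≠ 8)) → 5*y ≥ -7))))) ∧ ((¬(5*z ≤ 4 ∨ 3*z < -9)) → ((z ≠ 2*y - 2 → 4*y ≥ 4) ∧ ((¬(z ≠ 2*y - 2)) → 5*z ≥ 23)))


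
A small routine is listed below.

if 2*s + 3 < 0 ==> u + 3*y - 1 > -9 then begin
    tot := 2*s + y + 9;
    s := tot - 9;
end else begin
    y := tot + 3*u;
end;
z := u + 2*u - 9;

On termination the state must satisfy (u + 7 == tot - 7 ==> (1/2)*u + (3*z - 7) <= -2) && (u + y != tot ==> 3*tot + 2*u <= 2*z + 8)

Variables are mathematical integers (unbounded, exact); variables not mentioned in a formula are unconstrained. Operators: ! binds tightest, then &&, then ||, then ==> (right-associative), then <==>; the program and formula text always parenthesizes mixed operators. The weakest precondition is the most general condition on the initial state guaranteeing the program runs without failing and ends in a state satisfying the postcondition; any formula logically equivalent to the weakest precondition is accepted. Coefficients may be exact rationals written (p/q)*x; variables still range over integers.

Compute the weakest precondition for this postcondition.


Working backward. After the program, the postcondition (u + 7 == tot - 7 ==> (1/2)*u + (3*z - 7) <= -2) && (u + y != tot ==> 3*tot + 2*u <= 2*z + 8) must hold; in canonical form it is (u == tot - 14 ==> (1/2)*u + 3*z <= 5) && (u + y != tot ==> 3*tot + 2*u <= 2*z + 8).
Before z := u + 2*u - 9: (u == tot - 14 ==> (19/2)*u <= 32) && (u + y != tot ==> 3*tot <= 4*u - 10)
Then branch requires (u == 2*s + y - 5 ==> (19/2)*u <= 32) && (u != 2*s + 9 ==> 6*s + 3*y <= 4*u - 37); else branch requires (u == tot - 14 ==> (19/2)*u <= 32) && (4*u != 0 ==> 3*tot <= 4*u - 10).
Before the if: ((2*s < -3 ==> u + 3*y > -8) ==> ((u == 2*s + y - 5 ==> (19/2)*u <= 32) && (u != 2*s + 9 ==> 6*s + 3*y <= 4*u - 37))) && ((!(2*s < -3 ==> u + 3*y > -8)) ==> ((u == tot - 14 ==> (19/2)*u <= 32) && (4*u != 0 ==> 3*tot <= 4*u - 10)))
Answer: WP = ((2*s < -3 ==> u + 3*y > -8) ==> ((u == 2*s + y - 5 ==> (19/2)*u <= 32) && (u != 2*s + 9 ==> 6*s + 3*y <= 4*u - 37))) && ((!(2*s < -3 ==> u + 3*y > -8)) ==> ((u == tot - 14 ==> (19/2)*u <= 32) && (4*u != 0 ==> 3*tot <= 4*u - 10)))


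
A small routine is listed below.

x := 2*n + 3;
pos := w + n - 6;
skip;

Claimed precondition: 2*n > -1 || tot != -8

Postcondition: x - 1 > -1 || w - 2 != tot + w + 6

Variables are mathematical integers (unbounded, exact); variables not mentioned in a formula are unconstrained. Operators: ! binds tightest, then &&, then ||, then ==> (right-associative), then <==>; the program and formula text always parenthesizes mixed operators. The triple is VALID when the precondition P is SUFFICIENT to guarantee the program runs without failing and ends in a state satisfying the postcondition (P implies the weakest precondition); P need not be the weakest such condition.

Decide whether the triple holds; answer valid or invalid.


Working backward. After the program, the postcondition x - 1 > -1 || w - 2 != tot + w + 6 must hold; in canonical form it is x > 0 || tot != -8.
Before skip: x > 0 || tot != -8
Before pos := w + n - 6: x > 0 || tot != -8
Before x := 2*n + 3: 2*n > -3 || tot != -8
The weakest precondition is 2*n > -3 || tot != -8.
Check whether 2*n > -1 || tot != -8 implies it.
Every state satisfying the precondition satisfies the weakest precondition: the implication holds.
Answer: valid


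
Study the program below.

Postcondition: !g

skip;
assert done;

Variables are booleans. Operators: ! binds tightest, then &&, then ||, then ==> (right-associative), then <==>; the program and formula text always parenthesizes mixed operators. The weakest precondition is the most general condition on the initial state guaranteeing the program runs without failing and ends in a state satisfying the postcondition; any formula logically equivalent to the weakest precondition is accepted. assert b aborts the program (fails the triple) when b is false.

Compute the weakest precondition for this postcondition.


Working backward. After the program, !g must hold.
Before assert done: done && (!g)
Before skip: done && (!g)
Answer: WP = done && (!g)


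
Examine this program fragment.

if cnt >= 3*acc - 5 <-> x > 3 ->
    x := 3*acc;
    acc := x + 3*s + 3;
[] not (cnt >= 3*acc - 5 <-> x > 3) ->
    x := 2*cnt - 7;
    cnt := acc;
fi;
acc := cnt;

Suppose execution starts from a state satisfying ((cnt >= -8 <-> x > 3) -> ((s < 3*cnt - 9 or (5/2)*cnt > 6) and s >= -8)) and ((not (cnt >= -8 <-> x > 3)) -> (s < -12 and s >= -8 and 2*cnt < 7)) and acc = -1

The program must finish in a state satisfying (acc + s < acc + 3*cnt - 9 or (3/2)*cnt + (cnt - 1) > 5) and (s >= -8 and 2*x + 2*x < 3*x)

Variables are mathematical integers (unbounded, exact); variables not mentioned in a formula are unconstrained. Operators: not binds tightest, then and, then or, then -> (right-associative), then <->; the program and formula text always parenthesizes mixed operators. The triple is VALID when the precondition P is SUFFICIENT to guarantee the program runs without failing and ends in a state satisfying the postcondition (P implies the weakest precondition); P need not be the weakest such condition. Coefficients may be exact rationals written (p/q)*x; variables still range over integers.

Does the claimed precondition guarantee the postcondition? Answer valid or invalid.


Working backward. After the program, the postcondition (acc + s < acc + 3*cnt - 9 or (3/2)*cnt + (cnt - 1) > 5) and (s >= -8 and 2*x + 2*x < 3*x) must hold; in canonical form it is (s < 3*cnt - 9 or (5/2)*cnt > 6) and s >= -8 and x < 0.
Before acc := cnt: (s < 3*cnt - 9 or (5/2)*cnt > 6) and s >= -8 and x < 0
Then branch requires (s < 3*cnt - 9 or (5/2)*cnt > 6) and s >= -8 and 3*acc < 0; else branch requires (s < 3*acc - 9 or (5/2)*acc > 6) and s >= -8 and 2*cnt < 7.
Before the if: ((cnt >= 3*acc - 5 <-> x > 3) -> ((s < 3*cnt - 9 or (5/2)*cnt > 6) and s >= -8 and 3*acc < 0)) and ((not (cnt >= 3*acc - 5 <-> x > 3)) -> ((s < 3*acc - 9 or (5/2)*acc > 6) and s >= -8 and 2*cnt < 7))
The weakest precondition is ((cnt >= 3*acc - 5 <-> x > 3) -> ((s < 3*cnt - 9 or (5/2)*cnt > 6) and s >= -8 and 3*acc < 0)) and ((not (cnt >= 3*acc - 5 <-> x > 3)) -> ((s < 3*acc - 9 or (5/2)*acc > 6) and s >= -8 and 2*cnt < 7)).
Check whether ((cnt >= -8 <-> x > 3) -> ((s < 3*cnt - 9 or (5/2)*cnt > 6) and s >= -8)) and ((not (cnt >= -8 <-> x > 3)) -> (s < -12 and s >= -8 and 2*cnt < 7)) and acc = -1 implies it.
Every state satisfying the precondition satisfies the weakest precondition: the implication holds.
Answer: valid


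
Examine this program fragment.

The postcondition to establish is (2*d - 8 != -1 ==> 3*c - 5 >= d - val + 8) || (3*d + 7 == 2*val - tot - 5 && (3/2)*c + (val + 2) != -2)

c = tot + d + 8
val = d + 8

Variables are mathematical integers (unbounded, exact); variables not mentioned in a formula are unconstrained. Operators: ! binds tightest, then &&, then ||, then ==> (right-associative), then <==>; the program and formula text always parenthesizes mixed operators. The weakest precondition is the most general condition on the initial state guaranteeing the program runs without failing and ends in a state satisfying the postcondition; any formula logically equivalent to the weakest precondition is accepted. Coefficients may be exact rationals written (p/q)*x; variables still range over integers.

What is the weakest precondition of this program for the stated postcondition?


Working backward. After the program, the postcondition (2*d - 8 != -1 ==> 3*c - 5 >= d - val + 8) || (3*d + 7 == 2*val - tot - 5 && (3/2)*c + (val + 2) != -2) must hold; in canonical form it is (2*d != 7 ==> 3*c + val >= d + 13) || (3*d + tot == 2*val - 12 && (3/2)*c + val != -4).
Before val := d + 8: (2*d != 7 ==> 3*c >= 5) || (d + tot == 4 && (3/2)*c + d != -12)
Before c := tot + d + 8: (2*d != 7 ==> 3*d + 3*tot >= -19) || (d + tot == 4 && (5/2)*d + (3/2)*tot != -24)
Answer: WP = (2*d != 7 ==> 3*d + 3*tot >= -19) || (d + tot == 4 && (5/2)*d + (3/2)*tot != -24)


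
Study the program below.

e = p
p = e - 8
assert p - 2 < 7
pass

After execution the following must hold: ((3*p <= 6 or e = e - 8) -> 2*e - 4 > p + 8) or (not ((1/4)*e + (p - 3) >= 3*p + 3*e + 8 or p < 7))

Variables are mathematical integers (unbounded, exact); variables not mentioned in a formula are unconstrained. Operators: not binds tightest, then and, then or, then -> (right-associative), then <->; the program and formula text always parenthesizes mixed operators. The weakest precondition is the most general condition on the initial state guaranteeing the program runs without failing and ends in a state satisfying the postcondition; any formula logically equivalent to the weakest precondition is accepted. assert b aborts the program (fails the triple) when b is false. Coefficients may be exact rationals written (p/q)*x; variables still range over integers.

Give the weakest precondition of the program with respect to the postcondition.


Working backward. After the program, the postcondition ((3*p <= 6 or e = e - 8) -> 2*e - 4 > p + 8) or (not ((1/4)*e + (p - 3) >= 3*p + 3*e + 8 or p < 7)) must hold; in canonical form it is (3*p <= 6 -> 2*e > p + 12) or (not ((11/4)*e + 2*p <= -11 or p < 7)).
Before skip: (3*p <= 6 -> 2*e > p + 12) or (not ((11/4)*e + 2*p <= -11 or p < 7))
Before assert p - 2 < 7: p < 9 and ((3*p <= 6 -> 2*e > p + 12) or (not ((11/4)*e + 2*p <= -11 or p < 7)))
Before p := e - 8: e < 17 and ((3*e <= 30 -> e > 4) or (not ((19/4)*e <= 5 or e < 15)))
Before e := p: p < 17 and ((3*p <= 30 -> p > 4) or (not ((19/4)*p <= 5 or p < 15)))
Answer: WP = p < 17 and ((3*p <= 30 -> p > 4) or (not ((19/4)*p <= 5 or p < 15)))


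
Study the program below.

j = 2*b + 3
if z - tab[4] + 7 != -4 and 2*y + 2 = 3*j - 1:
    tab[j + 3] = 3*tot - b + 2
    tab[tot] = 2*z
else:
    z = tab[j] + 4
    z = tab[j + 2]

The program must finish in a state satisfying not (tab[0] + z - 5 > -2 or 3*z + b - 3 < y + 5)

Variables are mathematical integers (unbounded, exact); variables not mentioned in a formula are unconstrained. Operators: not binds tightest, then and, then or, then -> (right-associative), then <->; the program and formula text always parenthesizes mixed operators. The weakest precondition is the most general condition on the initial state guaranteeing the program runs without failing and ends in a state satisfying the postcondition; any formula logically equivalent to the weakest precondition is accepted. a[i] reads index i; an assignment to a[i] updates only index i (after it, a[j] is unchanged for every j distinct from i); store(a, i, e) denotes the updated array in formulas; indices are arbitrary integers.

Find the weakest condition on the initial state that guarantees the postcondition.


Working backward. After the program, the postcondition not (tab[0] + z - 5 > -2 or 3*z + b - 3 < y + 5) must hold; in canonical form it is not (tab[0] + z > 3 or b + 3*z < y + 8).
Then branch requires not (store(store(tab, j + 3, -b + 3*tot + 2), tot, 2*z)[0] + z > 3 or b + 3*z < y + 8); else branch requires not (tab[j + 2] + tab[0] > 3 or 3*tab[j + 2] + b < y + 8).
Before the if: ((z != tab[4] - 11 and 2*y = 3*j - 3) -> (not (store(store(tab, j + 3, -b + 3*tot + 2), tot, 2*z)[0] + z > 3 or b + 3*z < y + 8))) and ((not (z != tab[4] - 11 and 2*y = 3*j - 3)) -> (not (tab[j + 2] + tab[0] > 3 or 3*tab[j + 2] + b < y + 8)))
Before j := 2*b + 3: ((z != tab[4] - 11 and 2*y = 6*b + 6) -> (not (store(store(tab, 2*b + 6, -b + 3*tot + 2), tot, 2*z)[0] + z > 3 or b + 3*z < y + 8))) and ((not (z != tab[4] - 11 and 2*y = 6*b + 6)) -> (not (tab[2*b + 5] + tab[0] > 3 or 3*tab[2*b + 5] + b < y + 8)))
Answer: WP = ((z != tab[4] - 11 and 2*y = 6*b + 6) -> (not (store(store(tab, 2*b + 6, -b + 3*tot + 2), tot, 2*z)[0] + z > 3 or b + 3*z < y + 8))) and ((not (z != tab[4] - 11 and 2*y = 6*b + 6)) -> (not (tab[2*b + 5] + tab[0] > 3 or 3*tab[2*b + 5] + b < y + 8)))


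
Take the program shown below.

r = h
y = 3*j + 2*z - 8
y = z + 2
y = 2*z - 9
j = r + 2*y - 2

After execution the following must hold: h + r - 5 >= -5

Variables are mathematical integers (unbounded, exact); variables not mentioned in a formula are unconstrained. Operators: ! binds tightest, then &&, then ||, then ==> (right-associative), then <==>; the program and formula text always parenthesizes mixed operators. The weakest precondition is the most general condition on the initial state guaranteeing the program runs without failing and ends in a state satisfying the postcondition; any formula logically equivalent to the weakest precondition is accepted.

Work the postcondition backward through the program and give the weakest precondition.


Working backward. After the program, the postcondition h + r - 5 >= -5 must hold; in canonical form it is h + r >= 0.
Before j := r + 2*y - 2: h + r >= 0
Before y := 2*z - 9: h + r >= 0
Before y := z + 2: h + r >= 0
Before y := 3*j + 2*z - 8: h + r >= 0
Before r := h: 2*h >= 0
Answer: WP = 2*h >= 0


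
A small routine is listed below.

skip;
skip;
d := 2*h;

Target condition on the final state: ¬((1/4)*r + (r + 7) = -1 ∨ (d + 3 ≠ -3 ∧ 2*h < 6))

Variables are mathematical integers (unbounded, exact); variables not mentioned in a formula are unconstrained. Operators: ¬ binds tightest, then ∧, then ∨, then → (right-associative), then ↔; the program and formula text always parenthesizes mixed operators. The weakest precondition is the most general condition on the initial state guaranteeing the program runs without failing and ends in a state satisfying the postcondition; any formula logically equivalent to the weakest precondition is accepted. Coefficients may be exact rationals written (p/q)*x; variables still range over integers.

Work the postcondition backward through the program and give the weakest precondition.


Working backward. After the program, the postcondition ¬((1/4)*r + (r + 7) = -1 ∨ (d + 3 ≠ -3 ∧ 2*h < 6)) must hold; in canonical form it is ¬((5/4)*r = -8 ∨ (d ≠ -6 ∧ 2*h < 6)).
Before d := 2*h: ¬((5/4)*r = -8 ∨ (2*h ≠ -6 ∧ 2*h < 6))
Before skip: ¬((5/4)*r = -8 ∨ (2*h ≠ -6 ∧ 2*h < 6))
Before skip: ¬((5/4)*r = -8 ∨ (2*h ≠ -6 ∧ 2*h < 6))
Answer: WP = ¬((5/4)*r = -8 ∨ (2*h ≠ -6 ∧ 2*h < 6))
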